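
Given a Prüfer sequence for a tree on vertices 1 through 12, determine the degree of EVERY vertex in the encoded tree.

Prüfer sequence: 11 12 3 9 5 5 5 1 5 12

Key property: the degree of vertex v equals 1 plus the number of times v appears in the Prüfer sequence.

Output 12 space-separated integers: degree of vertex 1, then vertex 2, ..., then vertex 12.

Answer: 2 1 2 1 5 1 1 1 2 1 2 3

Derivation:
p_1 = 11: count[11] becomes 1
p_2 = 12: count[12] becomes 1
p_3 = 3: count[3] becomes 1
p_4 = 9: count[9] becomes 1
p_5 = 5: count[5] becomes 1
p_6 = 5: count[5] becomes 2
p_7 = 5: count[5] becomes 3
p_8 = 1: count[1] becomes 1
p_9 = 5: count[5] becomes 4
p_10 = 12: count[12] becomes 2
Degrees (1 + count): deg[1]=1+1=2, deg[2]=1+0=1, deg[3]=1+1=2, deg[4]=1+0=1, deg[5]=1+4=5, deg[6]=1+0=1, deg[7]=1+0=1, deg[8]=1+0=1, deg[9]=1+1=2, deg[10]=1+0=1, deg[11]=1+1=2, deg[12]=1+2=3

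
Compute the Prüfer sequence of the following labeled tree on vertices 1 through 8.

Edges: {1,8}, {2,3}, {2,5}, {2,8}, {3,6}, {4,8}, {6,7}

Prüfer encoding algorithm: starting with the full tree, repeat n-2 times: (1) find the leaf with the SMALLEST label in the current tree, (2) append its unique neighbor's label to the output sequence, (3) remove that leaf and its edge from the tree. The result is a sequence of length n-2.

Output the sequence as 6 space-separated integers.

Answer: 8 8 2 6 3 2

Derivation:
Step 1: leaves = {1,4,5,7}. Remove smallest leaf 1, emit neighbor 8.
Step 2: leaves = {4,5,7}. Remove smallest leaf 4, emit neighbor 8.
Step 3: leaves = {5,7,8}. Remove smallest leaf 5, emit neighbor 2.
Step 4: leaves = {7,8}. Remove smallest leaf 7, emit neighbor 6.
Step 5: leaves = {6,8}. Remove smallest leaf 6, emit neighbor 3.
Step 6: leaves = {3,8}. Remove smallest leaf 3, emit neighbor 2.
Done: 2 vertices remain (2, 8). Sequence = [8 8 2 6 3 2]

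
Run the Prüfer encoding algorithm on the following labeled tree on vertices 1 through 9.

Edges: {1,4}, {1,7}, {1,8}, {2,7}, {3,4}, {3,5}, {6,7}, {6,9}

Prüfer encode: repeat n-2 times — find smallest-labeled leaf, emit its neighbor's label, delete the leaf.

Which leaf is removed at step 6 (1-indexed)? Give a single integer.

Step 1: current leaves = {2,5,8,9}. Remove leaf 2 (neighbor: 7).
Step 2: current leaves = {5,8,9}. Remove leaf 5 (neighbor: 3).
Step 3: current leaves = {3,8,9}. Remove leaf 3 (neighbor: 4).
Step 4: current leaves = {4,8,9}. Remove leaf 4 (neighbor: 1).
Step 5: current leaves = {8,9}. Remove leaf 8 (neighbor: 1).
Step 6: current leaves = {1,9}. Remove leaf 1 (neighbor: 7).

Answer: 1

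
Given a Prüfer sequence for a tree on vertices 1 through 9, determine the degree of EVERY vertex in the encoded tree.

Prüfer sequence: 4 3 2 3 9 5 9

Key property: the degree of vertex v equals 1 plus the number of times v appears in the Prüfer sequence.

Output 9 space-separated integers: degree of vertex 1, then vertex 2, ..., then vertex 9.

p_1 = 4: count[4] becomes 1
p_2 = 3: count[3] becomes 1
p_3 = 2: count[2] becomes 1
p_4 = 3: count[3] becomes 2
p_5 = 9: count[9] becomes 1
p_6 = 5: count[5] becomes 1
p_7 = 9: count[9] becomes 2
Degrees (1 + count): deg[1]=1+0=1, deg[2]=1+1=2, deg[3]=1+2=3, deg[4]=1+1=2, deg[5]=1+1=2, deg[6]=1+0=1, deg[7]=1+0=1, deg[8]=1+0=1, deg[9]=1+2=3

Answer: 1 2 3 2 2 1 1 1 3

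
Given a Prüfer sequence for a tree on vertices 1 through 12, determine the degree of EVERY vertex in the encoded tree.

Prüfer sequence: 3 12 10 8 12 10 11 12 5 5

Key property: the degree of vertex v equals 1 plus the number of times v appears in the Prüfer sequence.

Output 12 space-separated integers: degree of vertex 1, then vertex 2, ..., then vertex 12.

Answer: 1 1 2 1 3 1 1 2 1 3 2 4

Derivation:
p_1 = 3: count[3] becomes 1
p_2 = 12: count[12] becomes 1
p_3 = 10: count[10] becomes 1
p_4 = 8: count[8] becomes 1
p_5 = 12: count[12] becomes 2
p_6 = 10: count[10] becomes 2
p_7 = 11: count[11] becomes 1
p_8 = 12: count[12] becomes 3
p_9 = 5: count[5] becomes 1
p_10 = 5: count[5] becomes 2
Degrees (1 + count): deg[1]=1+0=1, deg[2]=1+0=1, deg[3]=1+1=2, deg[4]=1+0=1, deg[5]=1+2=3, deg[6]=1+0=1, deg[7]=1+0=1, deg[8]=1+1=2, deg[9]=1+0=1, deg[10]=1+2=3, deg[11]=1+1=2, deg[12]=1+3=4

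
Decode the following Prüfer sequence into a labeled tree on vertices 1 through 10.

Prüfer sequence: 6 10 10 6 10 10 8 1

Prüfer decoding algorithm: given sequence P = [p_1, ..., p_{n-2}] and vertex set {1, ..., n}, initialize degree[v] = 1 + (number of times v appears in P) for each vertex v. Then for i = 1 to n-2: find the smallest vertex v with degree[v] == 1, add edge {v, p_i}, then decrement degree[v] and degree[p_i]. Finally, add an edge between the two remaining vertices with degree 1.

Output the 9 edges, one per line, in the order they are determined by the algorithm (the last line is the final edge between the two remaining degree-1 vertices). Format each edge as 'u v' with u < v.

Initial degrees: {1:2, 2:1, 3:1, 4:1, 5:1, 6:3, 7:1, 8:2, 9:1, 10:5}
Step 1: smallest deg-1 vertex = 2, p_1 = 6. Add edge {2,6}. Now deg[2]=0, deg[6]=2.
Step 2: smallest deg-1 vertex = 3, p_2 = 10. Add edge {3,10}. Now deg[3]=0, deg[10]=4.
Step 3: smallest deg-1 vertex = 4, p_3 = 10. Add edge {4,10}. Now deg[4]=0, deg[10]=3.
Step 4: smallest deg-1 vertex = 5, p_4 = 6. Add edge {5,6}. Now deg[5]=0, deg[6]=1.
Step 5: smallest deg-1 vertex = 6, p_5 = 10. Add edge {6,10}. Now deg[6]=0, deg[10]=2.
Step 6: smallest deg-1 vertex = 7, p_6 = 10. Add edge {7,10}. Now deg[7]=0, deg[10]=1.
Step 7: smallest deg-1 vertex = 9, p_7 = 8. Add edge {8,9}. Now deg[9]=0, deg[8]=1.
Step 8: smallest deg-1 vertex = 8, p_8 = 1. Add edge {1,8}. Now deg[8]=0, deg[1]=1.
Final: two remaining deg-1 vertices are 1, 10. Add edge {1,10}.

Answer: 2 6
3 10
4 10
5 6
6 10
7 10
8 9
1 8
1 10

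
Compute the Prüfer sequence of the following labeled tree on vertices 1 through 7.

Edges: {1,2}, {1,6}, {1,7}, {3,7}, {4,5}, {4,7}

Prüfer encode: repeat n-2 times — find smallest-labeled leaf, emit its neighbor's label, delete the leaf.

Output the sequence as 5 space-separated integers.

Step 1: leaves = {2,3,5,6}. Remove smallest leaf 2, emit neighbor 1.
Step 2: leaves = {3,5,6}. Remove smallest leaf 3, emit neighbor 7.
Step 3: leaves = {5,6}. Remove smallest leaf 5, emit neighbor 4.
Step 4: leaves = {4,6}. Remove smallest leaf 4, emit neighbor 7.
Step 5: leaves = {6,7}. Remove smallest leaf 6, emit neighbor 1.
Done: 2 vertices remain (1, 7). Sequence = [1 7 4 7 1]

Answer: 1 7 4 7 1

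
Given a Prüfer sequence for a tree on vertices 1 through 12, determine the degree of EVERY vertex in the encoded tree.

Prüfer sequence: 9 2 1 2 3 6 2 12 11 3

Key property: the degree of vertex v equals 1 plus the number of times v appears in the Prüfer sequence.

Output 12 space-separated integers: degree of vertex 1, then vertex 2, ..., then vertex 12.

p_1 = 9: count[9] becomes 1
p_2 = 2: count[2] becomes 1
p_3 = 1: count[1] becomes 1
p_4 = 2: count[2] becomes 2
p_5 = 3: count[3] becomes 1
p_6 = 6: count[6] becomes 1
p_7 = 2: count[2] becomes 3
p_8 = 12: count[12] becomes 1
p_9 = 11: count[11] becomes 1
p_10 = 3: count[3] becomes 2
Degrees (1 + count): deg[1]=1+1=2, deg[2]=1+3=4, deg[3]=1+2=3, deg[4]=1+0=1, deg[5]=1+0=1, deg[6]=1+1=2, deg[7]=1+0=1, deg[8]=1+0=1, deg[9]=1+1=2, deg[10]=1+0=1, deg[11]=1+1=2, deg[12]=1+1=2

Answer: 2 4 3 1 1 2 1 1 2 1 2 2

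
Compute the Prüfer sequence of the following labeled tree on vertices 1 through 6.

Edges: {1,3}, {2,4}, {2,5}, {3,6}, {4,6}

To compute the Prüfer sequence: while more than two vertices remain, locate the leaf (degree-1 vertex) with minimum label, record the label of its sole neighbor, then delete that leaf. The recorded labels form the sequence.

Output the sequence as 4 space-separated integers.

Step 1: leaves = {1,5}. Remove smallest leaf 1, emit neighbor 3.
Step 2: leaves = {3,5}. Remove smallest leaf 3, emit neighbor 6.
Step 3: leaves = {5,6}. Remove smallest leaf 5, emit neighbor 2.
Step 4: leaves = {2,6}. Remove smallest leaf 2, emit neighbor 4.
Done: 2 vertices remain (4, 6). Sequence = [3 6 2 4]

Answer: 3 6 2 4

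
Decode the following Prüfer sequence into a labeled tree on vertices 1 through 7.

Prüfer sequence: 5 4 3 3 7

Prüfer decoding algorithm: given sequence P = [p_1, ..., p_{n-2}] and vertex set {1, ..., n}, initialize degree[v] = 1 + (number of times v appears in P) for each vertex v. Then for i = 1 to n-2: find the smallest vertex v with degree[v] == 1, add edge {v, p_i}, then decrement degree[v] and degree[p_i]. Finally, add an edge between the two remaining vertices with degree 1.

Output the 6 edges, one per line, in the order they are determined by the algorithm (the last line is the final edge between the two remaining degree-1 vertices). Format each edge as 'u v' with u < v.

Initial degrees: {1:1, 2:1, 3:3, 4:2, 5:2, 6:1, 7:2}
Step 1: smallest deg-1 vertex = 1, p_1 = 5. Add edge {1,5}. Now deg[1]=0, deg[5]=1.
Step 2: smallest deg-1 vertex = 2, p_2 = 4. Add edge {2,4}. Now deg[2]=0, deg[4]=1.
Step 3: smallest deg-1 vertex = 4, p_3 = 3. Add edge {3,4}. Now deg[4]=0, deg[3]=2.
Step 4: smallest deg-1 vertex = 5, p_4 = 3. Add edge {3,5}. Now deg[5]=0, deg[3]=1.
Step 5: smallest deg-1 vertex = 3, p_5 = 7. Add edge {3,7}. Now deg[3]=0, deg[7]=1.
Final: two remaining deg-1 vertices are 6, 7. Add edge {6,7}.

Answer: 1 5
2 4
3 4
3 5
3 7
6 7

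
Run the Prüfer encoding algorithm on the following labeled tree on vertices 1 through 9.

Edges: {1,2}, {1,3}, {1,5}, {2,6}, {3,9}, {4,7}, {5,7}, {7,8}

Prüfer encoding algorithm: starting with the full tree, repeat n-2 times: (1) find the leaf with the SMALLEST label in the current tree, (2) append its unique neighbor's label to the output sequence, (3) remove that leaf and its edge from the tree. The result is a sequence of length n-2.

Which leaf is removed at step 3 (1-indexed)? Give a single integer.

Step 1: current leaves = {4,6,8,9}. Remove leaf 4 (neighbor: 7).
Step 2: current leaves = {6,8,9}. Remove leaf 6 (neighbor: 2).
Step 3: current leaves = {2,8,9}. Remove leaf 2 (neighbor: 1).

Answer: 2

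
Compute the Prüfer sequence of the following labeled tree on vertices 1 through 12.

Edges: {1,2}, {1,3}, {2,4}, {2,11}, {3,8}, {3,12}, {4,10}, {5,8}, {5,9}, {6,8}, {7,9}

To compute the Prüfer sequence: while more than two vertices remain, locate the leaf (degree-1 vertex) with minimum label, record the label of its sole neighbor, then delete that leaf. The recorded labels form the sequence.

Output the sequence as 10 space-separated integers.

Answer: 8 9 5 8 3 4 2 2 1 3

Derivation:
Step 1: leaves = {6,7,10,11,12}. Remove smallest leaf 6, emit neighbor 8.
Step 2: leaves = {7,10,11,12}. Remove smallest leaf 7, emit neighbor 9.
Step 3: leaves = {9,10,11,12}. Remove smallest leaf 9, emit neighbor 5.
Step 4: leaves = {5,10,11,12}. Remove smallest leaf 5, emit neighbor 8.
Step 5: leaves = {8,10,11,12}. Remove smallest leaf 8, emit neighbor 3.
Step 6: leaves = {10,11,12}. Remove smallest leaf 10, emit neighbor 4.
Step 7: leaves = {4,11,12}. Remove smallest leaf 4, emit neighbor 2.
Step 8: leaves = {11,12}. Remove smallest leaf 11, emit neighbor 2.
Step 9: leaves = {2,12}. Remove smallest leaf 2, emit neighbor 1.
Step 10: leaves = {1,12}. Remove smallest leaf 1, emit neighbor 3.
Done: 2 vertices remain (3, 12). Sequence = [8 9 5 8 3 4 2 2 1 3]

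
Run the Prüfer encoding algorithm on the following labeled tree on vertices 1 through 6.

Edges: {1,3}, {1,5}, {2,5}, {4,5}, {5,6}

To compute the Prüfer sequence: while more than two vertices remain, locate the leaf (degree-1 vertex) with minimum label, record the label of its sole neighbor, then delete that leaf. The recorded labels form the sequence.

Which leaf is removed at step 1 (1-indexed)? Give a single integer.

Answer: 2

Derivation:
Step 1: current leaves = {2,3,4,6}. Remove leaf 2 (neighbor: 5).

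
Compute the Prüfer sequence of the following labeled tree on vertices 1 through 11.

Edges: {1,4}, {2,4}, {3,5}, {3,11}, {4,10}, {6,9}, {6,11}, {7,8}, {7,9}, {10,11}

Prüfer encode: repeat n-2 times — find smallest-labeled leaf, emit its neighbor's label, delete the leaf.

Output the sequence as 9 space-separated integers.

Answer: 4 4 10 3 11 7 9 6 11

Derivation:
Step 1: leaves = {1,2,5,8}. Remove smallest leaf 1, emit neighbor 4.
Step 2: leaves = {2,5,8}. Remove smallest leaf 2, emit neighbor 4.
Step 3: leaves = {4,5,8}. Remove smallest leaf 4, emit neighbor 10.
Step 4: leaves = {5,8,10}. Remove smallest leaf 5, emit neighbor 3.
Step 5: leaves = {3,8,10}. Remove smallest leaf 3, emit neighbor 11.
Step 6: leaves = {8,10}. Remove smallest leaf 8, emit neighbor 7.
Step 7: leaves = {7,10}. Remove smallest leaf 7, emit neighbor 9.
Step 8: leaves = {9,10}. Remove smallest leaf 9, emit neighbor 6.
Step 9: leaves = {6,10}. Remove smallest leaf 6, emit neighbor 11.
Done: 2 vertices remain (10, 11). Sequence = [4 4 10 3 11 7 9 6 11]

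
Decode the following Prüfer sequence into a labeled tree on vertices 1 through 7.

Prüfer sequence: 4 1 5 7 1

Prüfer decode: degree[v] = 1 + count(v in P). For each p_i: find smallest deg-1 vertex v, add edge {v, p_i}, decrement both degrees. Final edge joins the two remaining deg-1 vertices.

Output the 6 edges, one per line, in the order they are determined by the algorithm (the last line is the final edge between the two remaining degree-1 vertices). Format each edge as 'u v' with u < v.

Answer: 2 4
1 3
4 5
5 7
1 6
1 7

Derivation:
Initial degrees: {1:3, 2:1, 3:1, 4:2, 5:2, 6:1, 7:2}
Step 1: smallest deg-1 vertex = 2, p_1 = 4. Add edge {2,4}. Now deg[2]=0, deg[4]=1.
Step 2: smallest deg-1 vertex = 3, p_2 = 1. Add edge {1,3}. Now deg[3]=0, deg[1]=2.
Step 3: smallest deg-1 vertex = 4, p_3 = 5. Add edge {4,5}. Now deg[4]=0, deg[5]=1.
Step 4: smallest deg-1 vertex = 5, p_4 = 7. Add edge {5,7}. Now deg[5]=0, deg[7]=1.
Step 5: smallest deg-1 vertex = 6, p_5 = 1. Add edge {1,6}. Now deg[6]=0, deg[1]=1.
Final: two remaining deg-1 vertices are 1, 7. Add edge {1,7}.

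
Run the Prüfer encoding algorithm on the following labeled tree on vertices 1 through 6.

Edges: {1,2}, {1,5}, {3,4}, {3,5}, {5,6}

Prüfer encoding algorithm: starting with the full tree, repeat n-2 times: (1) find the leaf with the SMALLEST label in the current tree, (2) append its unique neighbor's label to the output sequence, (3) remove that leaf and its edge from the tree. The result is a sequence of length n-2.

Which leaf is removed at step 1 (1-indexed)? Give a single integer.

Step 1: current leaves = {2,4,6}. Remove leaf 2 (neighbor: 1).

Answer: 2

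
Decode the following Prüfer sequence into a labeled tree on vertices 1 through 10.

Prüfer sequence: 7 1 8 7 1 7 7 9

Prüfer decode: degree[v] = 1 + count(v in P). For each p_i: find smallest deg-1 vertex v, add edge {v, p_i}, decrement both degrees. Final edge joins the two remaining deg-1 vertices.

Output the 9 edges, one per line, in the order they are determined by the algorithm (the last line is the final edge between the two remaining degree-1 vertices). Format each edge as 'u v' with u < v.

Initial degrees: {1:3, 2:1, 3:1, 4:1, 5:1, 6:1, 7:5, 8:2, 9:2, 10:1}
Step 1: smallest deg-1 vertex = 2, p_1 = 7. Add edge {2,7}. Now deg[2]=0, deg[7]=4.
Step 2: smallest deg-1 vertex = 3, p_2 = 1. Add edge {1,3}. Now deg[3]=0, deg[1]=2.
Step 3: smallest deg-1 vertex = 4, p_3 = 8. Add edge {4,8}. Now deg[4]=0, deg[8]=1.
Step 4: smallest deg-1 vertex = 5, p_4 = 7. Add edge {5,7}. Now deg[5]=0, deg[7]=3.
Step 5: smallest deg-1 vertex = 6, p_5 = 1. Add edge {1,6}. Now deg[6]=0, deg[1]=1.
Step 6: smallest deg-1 vertex = 1, p_6 = 7. Add edge {1,7}. Now deg[1]=0, deg[7]=2.
Step 7: smallest deg-1 vertex = 8, p_7 = 7. Add edge {7,8}. Now deg[8]=0, deg[7]=1.
Step 8: smallest deg-1 vertex = 7, p_8 = 9. Add edge {7,9}. Now deg[7]=0, deg[9]=1.
Final: two remaining deg-1 vertices are 9, 10. Add edge {9,10}.

Answer: 2 7
1 3
4 8
5 7
1 6
1 7
7 8
7 9
9 10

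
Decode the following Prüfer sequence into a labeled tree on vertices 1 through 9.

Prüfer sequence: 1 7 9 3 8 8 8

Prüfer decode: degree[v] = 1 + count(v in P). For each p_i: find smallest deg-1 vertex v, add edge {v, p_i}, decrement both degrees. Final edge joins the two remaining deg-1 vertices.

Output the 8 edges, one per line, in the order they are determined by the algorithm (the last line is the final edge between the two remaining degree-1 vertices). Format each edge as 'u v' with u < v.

Initial degrees: {1:2, 2:1, 3:2, 4:1, 5:1, 6:1, 7:2, 8:4, 9:2}
Step 1: smallest deg-1 vertex = 2, p_1 = 1. Add edge {1,2}. Now deg[2]=0, deg[1]=1.
Step 2: smallest deg-1 vertex = 1, p_2 = 7. Add edge {1,7}. Now deg[1]=0, deg[7]=1.
Step 3: smallest deg-1 vertex = 4, p_3 = 9. Add edge {4,9}. Now deg[4]=0, deg[9]=1.
Step 4: smallest deg-1 vertex = 5, p_4 = 3. Add edge {3,5}. Now deg[5]=0, deg[3]=1.
Step 5: smallest deg-1 vertex = 3, p_5 = 8. Add edge {3,8}. Now deg[3]=0, deg[8]=3.
Step 6: smallest deg-1 vertex = 6, p_6 = 8. Add edge {6,8}. Now deg[6]=0, deg[8]=2.
Step 7: smallest deg-1 vertex = 7, p_7 = 8. Add edge {7,8}. Now deg[7]=0, deg[8]=1.
Final: two remaining deg-1 vertices are 8, 9. Add edge {8,9}.

Answer: 1 2
1 7
4 9
3 5
3 8
6 8
7 8
8 9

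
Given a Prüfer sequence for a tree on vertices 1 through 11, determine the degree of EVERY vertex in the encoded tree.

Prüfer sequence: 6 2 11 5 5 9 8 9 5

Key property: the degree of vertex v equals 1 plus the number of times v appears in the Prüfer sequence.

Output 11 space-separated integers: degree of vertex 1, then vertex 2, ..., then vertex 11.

p_1 = 6: count[6] becomes 1
p_2 = 2: count[2] becomes 1
p_3 = 11: count[11] becomes 1
p_4 = 5: count[5] becomes 1
p_5 = 5: count[5] becomes 2
p_6 = 9: count[9] becomes 1
p_7 = 8: count[8] becomes 1
p_8 = 9: count[9] becomes 2
p_9 = 5: count[5] becomes 3
Degrees (1 + count): deg[1]=1+0=1, deg[2]=1+1=2, deg[3]=1+0=1, deg[4]=1+0=1, deg[5]=1+3=4, deg[6]=1+1=2, deg[7]=1+0=1, deg[8]=1+1=2, deg[9]=1+2=3, deg[10]=1+0=1, deg[11]=1+1=2

Answer: 1 2 1 1 4 2 1 2 3 1 2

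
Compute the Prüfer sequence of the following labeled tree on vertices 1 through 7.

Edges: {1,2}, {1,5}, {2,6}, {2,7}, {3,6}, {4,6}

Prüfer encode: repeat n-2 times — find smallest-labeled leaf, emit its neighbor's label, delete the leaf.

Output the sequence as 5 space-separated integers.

Step 1: leaves = {3,4,5,7}. Remove smallest leaf 3, emit neighbor 6.
Step 2: leaves = {4,5,7}. Remove smallest leaf 4, emit neighbor 6.
Step 3: leaves = {5,6,7}. Remove smallest leaf 5, emit neighbor 1.
Step 4: leaves = {1,6,7}. Remove smallest leaf 1, emit neighbor 2.
Step 5: leaves = {6,7}. Remove smallest leaf 6, emit neighbor 2.
Done: 2 vertices remain (2, 7). Sequence = [6 6 1 2 2]

Answer: 6 6 1 2 2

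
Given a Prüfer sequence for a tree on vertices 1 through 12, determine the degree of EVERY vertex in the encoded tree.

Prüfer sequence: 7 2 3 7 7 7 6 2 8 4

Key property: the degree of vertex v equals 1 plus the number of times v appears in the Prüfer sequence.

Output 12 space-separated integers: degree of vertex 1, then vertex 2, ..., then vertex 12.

Answer: 1 3 2 2 1 2 5 2 1 1 1 1

Derivation:
p_1 = 7: count[7] becomes 1
p_2 = 2: count[2] becomes 1
p_3 = 3: count[3] becomes 1
p_4 = 7: count[7] becomes 2
p_5 = 7: count[7] becomes 3
p_6 = 7: count[7] becomes 4
p_7 = 6: count[6] becomes 1
p_8 = 2: count[2] becomes 2
p_9 = 8: count[8] becomes 1
p_10 = 4: count[4] becomes 1
Degrees (1 + count): deg[1]=1+0=1, deg[2]=1+2=3, deg[3]=1+1=2, deg[4]=1+1=2, deg[5]=1+0=1, deg[6]=1+1=2, deg[7]=1+4=5, deg[8]=1+1=2, deg[9]=1+0=1, deg[10]=1+0=1, deg[11]=1+0=1, deg[12]=1+0=1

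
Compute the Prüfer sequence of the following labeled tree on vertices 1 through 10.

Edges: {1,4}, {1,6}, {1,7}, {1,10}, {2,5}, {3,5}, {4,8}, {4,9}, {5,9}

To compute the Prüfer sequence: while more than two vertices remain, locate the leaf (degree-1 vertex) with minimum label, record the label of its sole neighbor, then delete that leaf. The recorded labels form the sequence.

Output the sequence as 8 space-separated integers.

Answer: 5 5 9 1 1 4 4 1

Derivation:
Step 1: leaves = {2,3,6,7,8,10}. Remove smallest leaf 2, emit neighbor 5.
Step 2: leaves = {3,6,7,8,10}. Remove smallest leaf 3, emit neighbor 5.
Step 3: leaves = {5,6,7,8,10}. Remove smallest leaf 5, emit neighbor 9.
Step 4: leaves = {6,7,8,9,10}. Remove smallest leaf 6, emit neighbor 1.
Step 5: leaves = {7,8,9,10}. Remove smallest leaf 7, emit neighbor 1.
Step 6: leaves = {8,9,10}. Remove smallest leaf 8, emit neighbor 4.
Step 7: leaves = {9,10}. Remove smallest leaf 9, emit neighbor 4.
Step 8: leaves = {4,10}. Remove smallest leaf 4, emit neighbor 1.
Done: 2 vertices remain (1, 10). Sequence = [5 5 9 1 1 4 4 1]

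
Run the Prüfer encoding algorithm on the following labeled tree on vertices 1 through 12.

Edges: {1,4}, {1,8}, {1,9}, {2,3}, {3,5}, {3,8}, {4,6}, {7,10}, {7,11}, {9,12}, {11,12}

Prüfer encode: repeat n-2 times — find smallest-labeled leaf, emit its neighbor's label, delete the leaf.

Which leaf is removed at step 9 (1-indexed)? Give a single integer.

Step 1: current leaves = {2,5,6,10}. Remove leaf 2 (neighbor: 3).
Step 2: current leaves = {5,6,10}. Remove leaf 5 (neighbor: 3).
Step 3: current leaves = {3,6,10}. Remove leaf 3 (neighbor: 8).
Step 4: current leaves = {6,8,10}. Remove leaf 6 (neighbor: 4).
Step 5: current leaves = {4,8,10}. Remove leaf 4 (neighbor: 1).
Step 6: current leaves = {8,10}. Remove leaf 8 (neighbor: 1).
Step 7: current leaves = {1,10}. Remove leaf 1 (neighbor: 9).
Step 8: current leaves = {9,10}. Remove leaf 9 (neighbor: 12).
Step 9: current leaves = {10,12}. Remove leaf 10 (neighbor: 7).

Answer: 10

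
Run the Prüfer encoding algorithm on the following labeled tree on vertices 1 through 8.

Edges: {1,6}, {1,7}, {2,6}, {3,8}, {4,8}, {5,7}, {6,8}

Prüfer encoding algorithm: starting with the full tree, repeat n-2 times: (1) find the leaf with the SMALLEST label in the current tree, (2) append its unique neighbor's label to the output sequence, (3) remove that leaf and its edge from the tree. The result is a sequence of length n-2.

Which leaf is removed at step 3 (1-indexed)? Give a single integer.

Step 1: current leaves = {2,3,4,5}. Remove leaf 2 (neighbor: 6).
Step 2: current leaves = {3,4,5}. Remove leaf 3 (neighbor: 8).
Step 3: current leaves = {4,5}. Remove leaf 4 (neighbor: 8).

Answer: 4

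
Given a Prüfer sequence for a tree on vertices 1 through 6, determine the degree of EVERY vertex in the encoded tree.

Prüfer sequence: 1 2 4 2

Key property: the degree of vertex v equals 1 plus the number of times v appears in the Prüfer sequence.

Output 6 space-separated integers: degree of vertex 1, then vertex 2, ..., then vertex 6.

p_1 = 1: count[1] becomes 1
p_2 = 2: count[2] becomes 1
p_3 = 4: count[4] becomes 1
p_4 = 2: count[2] becomes 2
Degrees (1 + count): deg[1]=1+1=2, deg[2]=1+2=3, deg[3]=1+0=1, deg[4]=1+1=2, deg[5]=1+0=1, deg[6]=1+0=1

Answer: 2 3 1 2 1 1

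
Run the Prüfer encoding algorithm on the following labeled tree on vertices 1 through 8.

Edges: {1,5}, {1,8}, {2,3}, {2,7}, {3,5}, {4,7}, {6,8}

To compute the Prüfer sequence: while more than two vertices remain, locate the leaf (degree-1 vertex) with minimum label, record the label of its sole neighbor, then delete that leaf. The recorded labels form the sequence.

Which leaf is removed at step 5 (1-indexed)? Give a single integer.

Answer: 3

Derivation:
Step 1: current leaves = {4,6}. Remove leaf 4 (neighbor: 7).
Step 2: current leaves = {6,7}. Remove leaf 6 (neighbor: 8).
Step 3: current leaves = {7,8}. Remove leaf 7 (neighbor: 2).
Step 4: current leaves = {2,8}. Remove leaf 2 (neighbor: 3).
Step 5: current leaves = {3,8}. Remove leaf 3 (neighbor: 5).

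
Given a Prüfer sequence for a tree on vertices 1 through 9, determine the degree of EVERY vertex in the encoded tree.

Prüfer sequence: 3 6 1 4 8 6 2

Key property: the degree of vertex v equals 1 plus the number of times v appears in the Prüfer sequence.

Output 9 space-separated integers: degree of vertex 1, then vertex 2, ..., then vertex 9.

Answer: 2 2 2 2 1 3 1 2 1

Derivation:
p_1 = 3: count[3] becomes 1
p_2 = 6: count[6] becomes 1
p_3 = 1: count[1] becomes 1
p_4 = 4: count[4] becomes 1
p_5 = 8: count[8] becomes 1
p_6 = 6: count[6] becomes 2
p_7 = 2: count[2] becomes 1
Degrees (1 + count): deg[1]=1+1=2, deg[2]=1+1=2, deg[3]=1+1=2, deg[4]=1+1=2, deg[5]=1+0=1, deg[6]=1+2=3, deg[7]=1+0=1, deg[8]=1+1=2, deg[9]=1+0=1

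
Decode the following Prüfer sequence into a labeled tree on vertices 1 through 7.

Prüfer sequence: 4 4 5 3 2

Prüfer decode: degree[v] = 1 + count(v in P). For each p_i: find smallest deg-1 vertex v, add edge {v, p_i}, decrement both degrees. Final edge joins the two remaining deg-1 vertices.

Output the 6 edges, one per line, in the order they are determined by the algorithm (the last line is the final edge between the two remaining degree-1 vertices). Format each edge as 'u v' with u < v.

Initial degrees: {1:1, 2:2, 3:2, 4:3, 5:2, 6:1, 7:1}
Step 1: smallest deg-1 vertex = 1, p_1 = 4. Add edge {1,4}. Now deg[1]=0, deg[4]=2.
Step 2: smallest deg-1 vertex = 6, p_2 = 4. Add edge {4,6}. Now deg[6]=0, deg[4]=1.
Step 3: smallest deg-1 vertex = 4, p_3 = 5. Add edge {4,5}. Now deg[4]=0, deg[5]=1.
Step 4: smallest deg-1 vertex = 5, p_4 = 3. Add edge {3,5}. Now deg[5]=0, deg[3]=1.
Step 5: smallest deg-1 vertex = 3, p_5 = 2. Add edge {2,3}. Now deg[3]=0, deg[2]=1.
Final: two remaining deg-1 vertices are 2, 7. Add edge {2,7}.

Answer: 1 4
4 6
4 5
3 5
2 3
2 7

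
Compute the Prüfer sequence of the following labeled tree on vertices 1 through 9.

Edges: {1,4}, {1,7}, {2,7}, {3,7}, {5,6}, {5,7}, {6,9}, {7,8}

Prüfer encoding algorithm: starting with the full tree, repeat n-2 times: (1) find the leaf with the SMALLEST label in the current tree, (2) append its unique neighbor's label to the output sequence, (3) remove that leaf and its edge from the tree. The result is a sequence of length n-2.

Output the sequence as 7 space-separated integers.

Answer: 7 7 1 7 7 5 6

Derivation:
Step 1: leaves = {2,3,4,8,9}. Remove smallest leaf 2, emit neighbor 7.
Step 2: leaves = {3,4,8,9}. Remove smallest leaf 3, emit neighbor 7.
Step 3: leaves = {4,8,9}. Remove smallest leaf 4, emit neighbor 1.
Step 4: leaves = {1,8,9}. Remove smallest leaf 1, emit neighbor 7.
Step 5: leaves = {8,9}. Remove smallest leaf 8, emit neighbor 7.
Step 6: leaves = {7,9}. Remove smallest leaf 7, emit neighbor 5.
Step 7: leaves = {5,9}. Remove smallest leaf 5, emit neighbor 6.
Done: 2 vertices remain (6, 9). Sequence = [7 7 1 7 7 5 6]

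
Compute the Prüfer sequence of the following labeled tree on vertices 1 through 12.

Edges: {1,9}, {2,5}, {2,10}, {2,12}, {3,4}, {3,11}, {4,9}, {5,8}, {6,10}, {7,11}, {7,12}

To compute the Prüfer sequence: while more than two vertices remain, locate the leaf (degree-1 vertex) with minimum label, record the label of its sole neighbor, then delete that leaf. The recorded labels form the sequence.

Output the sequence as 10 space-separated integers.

Answer: 9 10 5 2 4 3 11 2 12 7

Derivation:
Step 1: leaves = {1,6,8}. Remove smallest leaf 1, emit neighbor 9.
Step 2: leaves = {6,8,9}. Remove smallest leaf 6, emit neighbor 10.
Step 3: leaves = {8,9,10}. Remove smallest leaf 8, emit neighbor 5.
Step 4: leaves = {5,9,10}. Remove smallest leaf 5, emit neighbor 2.
Step 5: leaves = {9,10}. Remove smallest leaf 9, emit neighbor 4.
Step 6: leaves = {4,10}. Remove smallest leaf 4, emit neighbor 3.
Step 7: leaves = {3,10}. Remove smallest leaf 3, emit neighbor 11.
Step 8: leaves = {10,11}. Remove smallest leaf 10, emit neighbor 2.
Step 9: leaves = {2,11}. Remove smallest leaf 2, emit neighbor 12.
Step 10: leaves = {11,12}. Remove smallest leaf 11, emit neighbor 7.
Done: 2 vertices remain (7, 12). Sequence = [9 10 5 2 4 3 11 2 12 7]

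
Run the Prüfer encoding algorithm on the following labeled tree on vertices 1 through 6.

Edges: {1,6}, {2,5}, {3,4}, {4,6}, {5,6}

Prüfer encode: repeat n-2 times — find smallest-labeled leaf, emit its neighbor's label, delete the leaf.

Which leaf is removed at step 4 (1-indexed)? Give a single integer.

Step 1: current leaves = {1,2,3}. Remove leaf 1 (neighbor: 6).
Step 2: current leaves = {2,3}. Remove leaf 2 (neighbor: 5).
Step 3: current leaves = {3,5}. Remove leaf 3 (neighbor: 4).
Step 4: current leaves = {4,5}. Remove leaf 4 (neighbor: 6).

Answer: 4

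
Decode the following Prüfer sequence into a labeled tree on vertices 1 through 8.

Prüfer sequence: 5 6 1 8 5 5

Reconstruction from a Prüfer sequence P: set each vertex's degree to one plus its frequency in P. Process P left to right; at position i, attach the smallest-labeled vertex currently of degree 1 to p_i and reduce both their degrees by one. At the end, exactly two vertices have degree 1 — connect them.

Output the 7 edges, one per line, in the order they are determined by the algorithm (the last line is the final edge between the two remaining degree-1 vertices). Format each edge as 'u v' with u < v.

Answer: 2 5
3 6
1 4
1 8
5 6
5 7
5 8

Derivation:
Initial degrees: {1:2, 2:1, 3:1, 4:1, 5:4, 6:2, 7:1, 8:2}
Step 1: smallest deg-1 vertex = 2, p_1 = 5. Add edge {2,5}. Now deg[2]=0, deg[5]=3.
Step 2: smallest deg-1 vertex = 3, p_2 = 6. Add edge {3,6}. Now deg[3]=0, deg[6]=1.
Step 3: smallest deg-1 vertex = 4, p_3 = 1. Add edge {1,4}. Now deg[4]=0, deg[1]=1.
Step 4: smallest deg-1 vertex = 1, p_4 = 8. Add edge {1,8}. Now deg[1]=0, deg[8]=1.
Step 5: smallest deg-1 vertex = 6, p_5 = 5. Add edge {5,6}. Now deg[6]=0, deg[5]=2.
Step 6: smallest deg-1 vertex = 7, p_6 = 5. Add edge {5,7}. Now deg[7]=0, deg[5]=1.
Final: two remaining deg-1 vertices are 5, 8. Add edge {5,8}.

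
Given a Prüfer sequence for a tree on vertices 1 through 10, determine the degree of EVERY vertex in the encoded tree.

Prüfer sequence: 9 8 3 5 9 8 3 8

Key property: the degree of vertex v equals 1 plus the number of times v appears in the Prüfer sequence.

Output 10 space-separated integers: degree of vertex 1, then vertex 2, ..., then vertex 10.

p_1 = 9: count[9] becomes 1
p_2 = 8: count[8] becomes 1
p_3 = 3: count[3] becomes 1
p_4 = 5: count[5] becomes 1
p_5 = 9: count[9] becomes 2
p_6 = 8: count[8] becomes 2
p_7 = 3: count[3] becomes 2
p_8 = 8: count[8] becomes 3
Degrees (1 + count): deg[1]=1+0=1, deg[2]=1+0=1, deg[3]=1+2=3, deg[4]=1+0=1, deg[5]=1+1=2, deg[6]=1+0=1, deg[7]=1+0=1, deg[8]=1+3=4, deg[9]=1+2=3, deg[10]=1+0=1

Answer: 1 1 3 1 2 1 1 4 3 1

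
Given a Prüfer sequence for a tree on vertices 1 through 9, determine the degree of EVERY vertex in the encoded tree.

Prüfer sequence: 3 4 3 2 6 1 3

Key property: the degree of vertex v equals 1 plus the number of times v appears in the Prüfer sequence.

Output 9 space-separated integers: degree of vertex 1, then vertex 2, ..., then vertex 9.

p_1 = 3: count[3] becomes 1
p_2 = 4: count[4] becomes 1
p_3 = 3: count[3] becomes 2
p_4 = 2: count[2] becomes 1
p_5 = 6: count[6] becomes 1
p_6 = 1: count[1] becomes 1
p_7 = 3: count[3] becomes 3
Degrees (1 + count): deg[1]=1+1=2, deg[2]=1+1=2, deg[3]=1+3=4, deg[4]=1+1=2, deg[5]=1+0=1, deg[6]=1+1=2, deg[7]=1+0=1, deg[8]=1+0=1, deg[9]=1+0=1

Answer: 2 2 4 2 1 2 1 1 1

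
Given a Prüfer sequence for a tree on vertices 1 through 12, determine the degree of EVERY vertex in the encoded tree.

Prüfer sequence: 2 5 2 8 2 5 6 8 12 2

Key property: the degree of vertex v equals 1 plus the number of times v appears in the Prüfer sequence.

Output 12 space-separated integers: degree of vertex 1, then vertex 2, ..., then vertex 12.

Answer: 1 5 1 1 3 2 1 3 1 1 1 2

Derivation:
p_1 = 2: count[2] becomes 1
p_2 = 5: count[5] becomes 1
p_3 = 2: count[2] becomes 2
p_4 = 8: count[8] becomes 1
p_5 = 2: count[2] becomes 3
p_6 = 5: count[5] becomes 2
p_7 = 6: count[6] becomes 1
p_8 = 8: count[8] becomes 2
p_9 = 12: count[12] becomes 1
p_10 = 2: count[2] becomes 4
Degrees (1 + count): deg[1]=1+0=1, deg[2]=1+4=5, deg[3]=1+0=1, deg[4]=1+0=1, deg[5]=1+2=3, deg[6]=1+1=2, deg[7]=1+0=1, deg[8]=1+2=3, deg[9]=1+0=1, deg[10]=1+0=1, deg[11]=1+0=1, deg[12]=1+1=2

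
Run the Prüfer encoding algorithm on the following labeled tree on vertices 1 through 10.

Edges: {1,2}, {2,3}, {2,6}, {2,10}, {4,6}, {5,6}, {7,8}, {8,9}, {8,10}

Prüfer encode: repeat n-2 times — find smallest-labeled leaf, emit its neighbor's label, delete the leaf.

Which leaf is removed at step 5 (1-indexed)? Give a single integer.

Step 1: current leaves = {1,3,4,5,7,9}. Remove leaf 1 (neighbor: 2).
Step 2: current leaves = {3,4,5,7,9}. Remove leaf 3 (neighbor: 2).
Step 3: current leaves = {4,5,7,9}. Remove leaf 4 (neighbor: 6).
Step 4: current leaves = {5,7,9}. Remove leaf 5 (neighbor: 6).
Step 5: current leaves = {6,7,9}. Remove leaf 6 (neighbor: 2).

Answer: 6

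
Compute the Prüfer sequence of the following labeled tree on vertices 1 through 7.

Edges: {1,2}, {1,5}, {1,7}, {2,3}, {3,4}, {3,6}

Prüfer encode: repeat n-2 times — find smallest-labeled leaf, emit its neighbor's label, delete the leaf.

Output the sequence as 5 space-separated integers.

Answer: 3 1 3 2 1

Derivation:
Step 1: leaves = {4,5,6,7}. Remove smallest leaf 4, emit neighbor 3.
Step 2: leaves = {5,6,7}. Remove smallest leaf 5, emit neighbor 1.
Step 3: leaves = {6,7}. Remove smallest leaf 6, emit neighbor 3.
Step 4: leaves = {3,7}. Remove smallest leaf 3, emit neighbor 2.
Step 5: leaves = {2,7}. Remove smallest leaf 2, emit neighbor 1.
Done: 2 vertices remain (1, 7). Sequence = [3 1 3 2 1]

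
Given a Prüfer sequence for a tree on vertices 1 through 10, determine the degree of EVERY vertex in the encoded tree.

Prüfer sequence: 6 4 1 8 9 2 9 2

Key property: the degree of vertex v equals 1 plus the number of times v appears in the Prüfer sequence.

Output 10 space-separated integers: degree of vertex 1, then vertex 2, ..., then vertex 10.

Answer: 2 3 1 2 1 2 1 2 3 1

Derivation:
p_1 = 6: count[6] becomes 1
p_2 = 4: count[4] becomes 1
p_3 = 1: count[1] becomes 1
p_4 = 8: count[8] becomes 1
p_5 = 9: count[9] becomes 1
p_6 = 2: count[2] becomes 1
p_7 = 9: count[9] becomes 2
p_8 = 2: count[2] becomes 2
Degrees (1 + count): deg[1]=1+1=2, deg[2]=1+2=3, deg[3]=1+0=1, deg[4]=1+1=2, deg[5]=1+0=1, deg[6]=1+1=2, deg[7]=1+0=1, deg[8]=1+1=2, deg[9]=1+2=3, deg[10]=1+0=1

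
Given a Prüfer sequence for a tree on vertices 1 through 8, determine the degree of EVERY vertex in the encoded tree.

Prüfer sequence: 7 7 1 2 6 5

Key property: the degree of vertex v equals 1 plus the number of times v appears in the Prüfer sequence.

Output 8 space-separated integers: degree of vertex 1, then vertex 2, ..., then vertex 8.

p_1 = 7: count[7] becomes 1
p_2 = 7: count[7] becomes 2
p_3 = 1: count[1] becomes 1
p_4 = 2: count[2] becomes 1
p_5 = 6: count[6] becomes 1
p_6 = 5: count[5] becomes 1
Degrees (1 + count): deg[1]=1+1=2, deg[2]=1+1=2, deg[3]=1+0=1, deg[4]=1+0=1, deg[5]=1+1=2, deg[6]=1+1=2, deg[7]=1+2=3, deg[8]=1+0=1

Answer: 2 2 1 1 2 2 3 1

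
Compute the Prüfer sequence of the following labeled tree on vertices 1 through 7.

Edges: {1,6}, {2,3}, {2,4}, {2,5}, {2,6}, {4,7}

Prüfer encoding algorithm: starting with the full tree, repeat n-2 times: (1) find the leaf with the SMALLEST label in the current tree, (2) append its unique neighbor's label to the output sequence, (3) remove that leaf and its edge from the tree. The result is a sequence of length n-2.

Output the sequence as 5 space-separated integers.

Answer: 6 2 2 2 4

Derivation:
Step 1: leaves = {1,3,5,7}. Remove smallest leaf 1, emit neighbor 6.
Step 2: leaves = {3,5,6,7}. Remove smallest leaf 3, emit neighbor 2.
Step 3: leaves = {5,6,7}. Remove smallest leaf 5, emit neighbor 2.
Step 4: leaves = {6,7}. Remove smallest leaf 6, emit neighbor 2.
Step 5: leaves = {2,7}. Remove smallest leaf 2, emit neighbor 4.
Done: 2 vertices remain (4, 7). Sequence = [6 2 2 2 4]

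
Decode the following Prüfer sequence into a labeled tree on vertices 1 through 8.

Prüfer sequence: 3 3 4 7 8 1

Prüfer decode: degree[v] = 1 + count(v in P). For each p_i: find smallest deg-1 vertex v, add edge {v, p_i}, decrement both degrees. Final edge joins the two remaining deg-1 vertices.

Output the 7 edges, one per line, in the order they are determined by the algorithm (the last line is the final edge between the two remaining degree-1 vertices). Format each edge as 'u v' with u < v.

Initial degrees: {1:2, 2:1, 3:3, 4:2, 5:1, 6:1, 7:2, 8:2}
Step 1: smallest deg-1 vertex = 2, p_1 = 3. Add edge {2,3}. Now deg[2]=0, deg[3]=2.
Step 2: smallest deg-1 vertex = 5, p_2 = 3. Add edge {3,5}. Now deg[5]=0, deg[3]=1.
Step 3: smallest deg-1 vertex = 3, p_3 = 4. Add edge {3,4}. Now deg[3]=0, deg[4]=1.
Step 4: smallest deg-1 vertex = 4, p_4 = 7. Add edge {4,7}. Now deg[4]=0, deg[7]=1.
Step 5: smallest deg-1 vertex = 6, p_5 = 8. Add edge {6,8}. Now deg[6]=0, deg[8]=1.
Step 6: smallest deg-1 vertex = 7, p_6 = 1. Add edge {1,7}. Now deg[7]=0, deg[1]=1.
Final: two remaining deg-1 vertices are 1, 8. Add edge {1,8}.

Answer: 2 3
3 5
3 4
4 7
6 8
1 7
1 8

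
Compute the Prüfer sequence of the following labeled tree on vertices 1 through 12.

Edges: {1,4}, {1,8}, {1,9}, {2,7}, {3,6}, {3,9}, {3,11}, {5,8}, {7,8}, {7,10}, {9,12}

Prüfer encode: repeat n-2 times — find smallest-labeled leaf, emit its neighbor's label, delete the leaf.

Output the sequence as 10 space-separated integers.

Answer: 7 1 8 3 7 8 1 9 3 9

Derivation:
Step 1: leaves = {2,4,5,6,10,11,12}. Remove smallest leaf 2, emit neighbor 7.
Step 2: leaves = {4,5,6,10,11,12}. Remove smallest leaf 4, emit neighbor 1.
Step 3: leaves = {5,6,10,11,12}. Remove smallest leaf 5, emit neighbor 8.
Step 4: leaves = {6,10,11,12}. Remove smallest leaf 6, emit neighbor 3.
Step 5: leaves = {10,11,12}. Remove smallest leaf 10, emit neighbor 7.
Step 6: leaves = {7,11,12}. Remove smallest leaf 7, emit neighbor 8.
Step 7: leaves = {8,11,12}. Remove smallest leaf 8, emit neighbor 1.
Step 8: leaves = {1,11,12}. Remove smallest leaf 1, emit neighbor 9.
Step 9: leaves = {11,12}. Remove smallest leaf 11, emit neighbor 3.
Step 10: leaves = {3,12}. Remove smallest leaf 3, emit neighbor 9.
Done: 2 vertices remain (9, 12). Sequence = [7 1 8 3 7 8 1 9 3 9]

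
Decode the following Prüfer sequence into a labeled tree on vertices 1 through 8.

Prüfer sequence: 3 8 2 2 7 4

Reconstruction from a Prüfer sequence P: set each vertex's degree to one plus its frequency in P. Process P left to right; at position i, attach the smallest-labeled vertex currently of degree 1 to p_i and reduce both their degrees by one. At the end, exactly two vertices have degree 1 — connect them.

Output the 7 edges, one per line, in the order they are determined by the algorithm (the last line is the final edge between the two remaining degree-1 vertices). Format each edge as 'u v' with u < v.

Initial degrees: {1:1, 2:3, 3:2, 4:2, 5:1, 6:1, 7:2, 8:2}
Step 1: smallest deg-1 vertex = 1, p_1 = 3. Add edge {1,3}. Now deg[1]=0, deg[3]=1.
Step 2: smallest deg-1 vertex = 3, p_2 = 8. Add edge {3,8}. Now deg[3]=0, deg[8]=1.
Step 3: smallest deg-1 vertex = 5, p_3 = 2. Add edge {2,5}. Now deg[5]=0, deg[2]=2.
Step 4: smallest deg-1 vertex = 6, p_4 = 2. Add edge {2,6}. Now deg[6]=0, deg[2]=1.
Step 5: smallest deg-1 vertex = 2, p_5 = 7. Add edge {2,7}. Now deg[2]=0, deg[7]=1.
Step 6: smallest deg-1 vertex = 7, p_6 = 4. Add edge {4,7}. Now deg[7]=0, deg[4]=1.
Final: two remaining deg-1 vertices are 4, 8. Add edge {4,8}.

Answer: 1 3
3 8
2 5
2 6
2 7
4 7
4 8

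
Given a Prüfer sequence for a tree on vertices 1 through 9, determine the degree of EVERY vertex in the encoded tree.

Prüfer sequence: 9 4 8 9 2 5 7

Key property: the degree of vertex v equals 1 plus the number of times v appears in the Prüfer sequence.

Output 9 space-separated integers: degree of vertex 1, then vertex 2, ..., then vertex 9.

Answer: 1 2 1 2 2 1 2 2 3

Derivation:
p_1 = 9: count[9] becomes 1
p_2 = 4: count[4] becomes 1
p_3 = 8: count[8] becomes 1
p_4 = 9: count[9] becomes 2
p_5 = 2: count[2] becomes 1
p_6 = 5: count[5] becomes 1
p_7 = 7: count[7] becomes 1
Degrees (1 + count): deg[1]=1+0=1, deg[2]=1+1=2, deg[3]=1+0=1, deg[4]=1+1=2, deg[5]=1+1=2, deg[6]=1+0=1, deg[7]=1+1=2, deg[8]=1+1=2, deg[9]=1+2=3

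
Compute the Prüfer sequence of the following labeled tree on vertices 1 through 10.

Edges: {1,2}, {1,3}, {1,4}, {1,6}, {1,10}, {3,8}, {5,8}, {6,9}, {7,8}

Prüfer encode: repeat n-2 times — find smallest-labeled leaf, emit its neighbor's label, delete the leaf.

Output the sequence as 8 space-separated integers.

Step 1: leaves = {2,4,5,7,9,10}. Remove smallest leaf 2, emit neighbor 1.
Step 2: leaves = {4,5,7,9,10}. Remove smallest leaf 4, emit neighbor 1.
Step 3: leaves = {5,7,9,10}. Remove smallest leaf 5, emit neighbor 8.
Step 4: leaves = {7,9,10}. Remove smallest leaf 7, emit neighbor 8.
Step 5: leaves = {8,9,10}. Remove smallest leaf 8, emit neighbor 3.
Step 6: leaves = {3,9,10}. Remove smallest leaf 3, emit neighbor 1.
Step 7: leaves = {9,10}. Remove smallest leaf 9, emit neighbor 6.
Step 8: leaves = {6,10}. Remove smallest leaf 6, emit neighbor 1.
Done: 2 vertices remain (1, 10). Sequence = [1 1 8 8 3 1 6 1]

Answer: 1 1 8 8 3 1 6 1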